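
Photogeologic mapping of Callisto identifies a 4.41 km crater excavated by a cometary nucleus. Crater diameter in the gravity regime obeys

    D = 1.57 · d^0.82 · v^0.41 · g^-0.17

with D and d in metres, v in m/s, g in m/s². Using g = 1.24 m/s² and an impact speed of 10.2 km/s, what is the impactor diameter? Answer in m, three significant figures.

d ≈ 166 m

Rearranging for d: d = [D / (1.57 · 10200^0.41 · 1.24^-0.17)]^(1/0.82).
D = 4410 m.
10200^0.41 = 44.01
1.24^-0.17 = 0.9641
Denominator = 1.57 × 44.01 × 0.9641 = 66.62
D / 66.62 = 4410 / 66.62 = 66.20
d = 66.20^(1/0.82) = 66.20^1.2195 = 166.2 m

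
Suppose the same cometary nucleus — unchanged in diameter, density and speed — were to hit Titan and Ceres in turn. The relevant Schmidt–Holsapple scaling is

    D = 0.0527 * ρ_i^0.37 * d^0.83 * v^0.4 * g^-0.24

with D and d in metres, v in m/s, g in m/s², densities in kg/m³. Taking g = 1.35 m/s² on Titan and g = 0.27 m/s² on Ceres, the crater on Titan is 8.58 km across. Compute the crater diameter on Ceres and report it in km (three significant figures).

All impactor-dependent factors cancel in the ratio, leaving D_Ceres/D_Titan = (g_Ceres/g_Titan)^-0.24.
(0.27/1.35)^-0.24 = 0.2000^-0.24 = 1.471
D_Ceres = 1.471 × 8.58 km = 12.6 km

D ≈ 12.6 km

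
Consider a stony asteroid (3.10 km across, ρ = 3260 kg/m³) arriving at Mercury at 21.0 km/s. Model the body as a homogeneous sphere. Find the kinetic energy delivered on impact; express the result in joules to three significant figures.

E ≈ 1.12 × 10^22 J

d = 3100 m; v = 21000 m/s.
Mass m = (π/6) ρ d³ = (π/6) × 3260 × (3100)³ = 5.085 × 10^13 kg
E = ½ m v² = 0.5 × 5.085 × 10^13 × (21000)² = 1.121 × 10^22 J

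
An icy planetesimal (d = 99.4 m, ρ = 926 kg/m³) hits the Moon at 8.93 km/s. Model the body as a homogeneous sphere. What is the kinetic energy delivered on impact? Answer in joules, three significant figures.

v = 8930 m/s.
Mass m = (π/6) ρ d³ = (π/6) × 926 × (99.4)³ = 4.762 × 10^8 kg
E = ½ m v² = 0.5 × 4.762 × 10^8 × (8930)² = 1.899 × 10^16 J

E ≈ 1.90 × 10^16 J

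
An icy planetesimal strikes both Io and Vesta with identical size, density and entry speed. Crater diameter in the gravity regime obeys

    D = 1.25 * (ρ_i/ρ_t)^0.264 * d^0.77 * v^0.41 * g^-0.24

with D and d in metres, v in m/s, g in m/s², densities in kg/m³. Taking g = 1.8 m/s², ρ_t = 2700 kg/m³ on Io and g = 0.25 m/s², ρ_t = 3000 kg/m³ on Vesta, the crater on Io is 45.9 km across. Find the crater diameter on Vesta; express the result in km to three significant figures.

D ≈ 71.7 km

The impactor-only factors (d, v, ρ_i) cancel in the ratio, leaving D_Vesta/D_Io = (g_Vesta/g_Io)^-0.24 · (ρ_t,Io/ρ_t,Vesta)^0.264.
(0.25/1.8)^-0.24 = 0.1389^-0.24 = 1.606
(2700/3000)^0.264 = 0.9000^0.264 = 0.9726
Ratio = 1.606 × 0.9726 = 1.562
D_Vesta = 1.562 × 45.9 km = 71.7 km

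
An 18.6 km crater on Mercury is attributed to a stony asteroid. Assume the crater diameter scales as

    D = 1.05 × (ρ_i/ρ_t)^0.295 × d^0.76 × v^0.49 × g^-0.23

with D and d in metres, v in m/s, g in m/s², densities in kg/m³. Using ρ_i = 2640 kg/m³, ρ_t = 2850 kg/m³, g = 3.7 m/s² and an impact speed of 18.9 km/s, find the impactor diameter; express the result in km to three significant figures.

Rearranging for d: d = [D / (1.05 · (2640/2850)^0.295 · 18900^0.49 · 3.7^-0.23)]^(1/0.76).
D = 18600 m.
(2640/2850)^0.295 = 0.9777
18900^0.49 = 124.6
3.7^-0.23 = 0.7401
Denominator = 1.05 × 0.9777 × 124.6 × 0.7401 = 94.67
D / 94.67 = 18600 / 94.67 = 196.5
d = 196.5^(1/0.76) = 196.5^1.3158 = 1041 m

d ≈ 1.04 km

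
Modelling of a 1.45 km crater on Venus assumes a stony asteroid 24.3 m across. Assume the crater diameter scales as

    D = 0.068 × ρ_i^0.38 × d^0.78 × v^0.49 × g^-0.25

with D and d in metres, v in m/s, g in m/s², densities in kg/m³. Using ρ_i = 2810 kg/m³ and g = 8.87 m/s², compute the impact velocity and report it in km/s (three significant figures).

Rearranging for v: v = [D / (0.068 · 2810^0.38 · 24.3^0.78 · 8.87^-0.25)]^(1/0.49).
D = 1450 m.
2810^0.38 = 20.44
24.3^0.78 = 12.04
8.87^-0.25 = 0.5795
Denominator = 0.068 × 20.44 × 12.04 × 0.5795 = 9.698
D / 9.698 = 1450 / 9.698 = 149.5
v = 149.5^(1/0.49) = 149.5^2.0408 = 27416 m/s

v ≈ 27.4 km/s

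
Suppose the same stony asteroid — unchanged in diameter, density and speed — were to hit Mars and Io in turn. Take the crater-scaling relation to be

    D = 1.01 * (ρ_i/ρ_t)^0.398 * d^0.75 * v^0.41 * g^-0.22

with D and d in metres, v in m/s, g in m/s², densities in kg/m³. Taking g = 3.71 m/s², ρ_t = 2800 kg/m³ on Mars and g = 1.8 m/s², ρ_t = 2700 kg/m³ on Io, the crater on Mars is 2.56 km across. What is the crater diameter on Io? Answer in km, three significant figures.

The impactor-only factors (d, v, ρ_i) cancel in the ratio, leaving D_Io/D_Mars = (g_Io/g_Mars)^-0.22 · (ρ_t,Mars/ρ_t,Io)^0.398.
(1.8/3.71)^-0.22 = 0.4852^-0.22 = 1.172
(2800/2700)^0.398 = 1.037^0.398 = 1.015
Ratio = 1.172 × 1.015 = 1.190
D_Io = 1.190 × 2.56 km = 3.05 km

D ≈ 3.05 km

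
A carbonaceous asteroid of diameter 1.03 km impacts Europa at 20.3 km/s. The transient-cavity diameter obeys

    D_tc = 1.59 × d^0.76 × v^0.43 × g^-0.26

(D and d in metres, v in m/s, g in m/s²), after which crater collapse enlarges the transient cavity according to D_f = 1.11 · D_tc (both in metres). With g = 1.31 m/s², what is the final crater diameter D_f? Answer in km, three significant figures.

D_f ≈ 22.8 km

In SI: d = 1030 m, v = 20300 m/s.
d^0.76 = 1030^0.76 = 194.9
v^0.43 = 20300^0.43 = 71.16
g^-0.26 = 1.31^-0.26 = 0.9322
D_tc = 1.59 × 194.9 × 71.16 × 0.9322 = 20560 m
D_f = 1.11 × 20560 = 22822 m
     = 22.82 km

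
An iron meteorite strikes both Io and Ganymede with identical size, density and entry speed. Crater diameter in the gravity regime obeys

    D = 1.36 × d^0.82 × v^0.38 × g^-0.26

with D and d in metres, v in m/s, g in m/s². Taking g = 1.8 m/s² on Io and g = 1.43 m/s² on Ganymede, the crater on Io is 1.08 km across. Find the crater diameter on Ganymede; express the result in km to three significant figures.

D ≈ 1.15 km

All impactor-dependent factors cancel in the ratio, leaving D_Ganymede/D_Io = (g_Ganymede/g_Io)^-0.26.
(1.43/1.8)^-0.26 = 0.7944^-0.26 = 1.062
D_Ganymede = 1.062 × 1.08 km = 1.15 km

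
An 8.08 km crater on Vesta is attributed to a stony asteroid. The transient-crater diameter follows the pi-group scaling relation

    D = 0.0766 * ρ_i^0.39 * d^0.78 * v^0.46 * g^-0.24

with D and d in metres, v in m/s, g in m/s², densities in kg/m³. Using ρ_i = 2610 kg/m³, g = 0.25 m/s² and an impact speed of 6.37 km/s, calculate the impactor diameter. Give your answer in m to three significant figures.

d ≈ 201 m

Rearranging for d: d = [D / (0.0766 · 2610^0.39 · 6370^0.46 · 0.25^-0.24)]^(1/0.78).
D = 8080 m.
2610^0.39 = 21.50
6370^0.46 = 56.22
0.25^-0.24 = 1.395
Denominator = 0.0766 × 21.50 × 56.22 × 1.395 = 129.2
D / 129.2 = 8080 / 129.2 = 62.54
d = 62.54^(1/0.78) = 62.54^1.2821 = 200.8 m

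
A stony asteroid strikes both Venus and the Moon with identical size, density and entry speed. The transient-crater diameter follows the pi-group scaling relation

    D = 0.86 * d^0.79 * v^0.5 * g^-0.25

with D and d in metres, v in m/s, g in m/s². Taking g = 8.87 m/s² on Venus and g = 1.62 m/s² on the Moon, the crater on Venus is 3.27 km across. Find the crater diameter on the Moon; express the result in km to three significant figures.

D ≈ 5.00 km

All impactor-dependent factors cancel in the ratio, leaving D_Moon/D_Venus = (g_Moon/g_Venus)^-0.25.
(1.62/8.87)^-0.25 = 0.1826^-0.25 = 1.530
D_Moon = 1.530 × 3.27 km = 5.00 km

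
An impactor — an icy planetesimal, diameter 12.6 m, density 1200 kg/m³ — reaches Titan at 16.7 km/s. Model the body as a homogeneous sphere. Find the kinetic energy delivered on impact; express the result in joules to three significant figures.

v = 16700 m/s.
Mass m = (π/6) ρ d³ = (π/6) × 1200 × (12.6)³ = 1.257 × 10^6 kg
E = ½ m v² = 0.5 × 1.257 × 10^6 × (16700)² = 1.753 × 10^14 J

E ≈ 1.75 × 10^14 J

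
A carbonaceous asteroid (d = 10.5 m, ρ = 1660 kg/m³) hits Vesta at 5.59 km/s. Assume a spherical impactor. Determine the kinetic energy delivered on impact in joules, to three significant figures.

E ≈ 1.57 × 10^13 J

v = 5590 m/s.
Mass m = (π/6) ρ d³ = (π/6) × 1660 × (10.5)³ = 1.006 × 10^6 kg
E = ½ m v² = 0.5 × 1.006 × 10^6 × (5590)² = 1.572 × 10^13 J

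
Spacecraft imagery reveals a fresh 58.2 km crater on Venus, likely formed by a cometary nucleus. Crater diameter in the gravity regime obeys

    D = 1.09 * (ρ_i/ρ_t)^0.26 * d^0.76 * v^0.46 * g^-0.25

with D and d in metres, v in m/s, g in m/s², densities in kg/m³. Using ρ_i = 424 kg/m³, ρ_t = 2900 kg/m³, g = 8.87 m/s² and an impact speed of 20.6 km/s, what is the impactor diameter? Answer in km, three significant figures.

d ≈ 16.1 km

Rearranging for d: d = [D / (1.09 · (424/2900)^0.26 · 20600^0.46 · 8.87^-0.25)]^(1/0.76).
D = 58200 m.
(424/2900)^0.26 = 0.6066
20600^0.46 = 96.47
8.87^-0.25 = 0.5795
Denominator = 1.09 × 0.6066 × 96.47 × 0.5795 = 36.96
D / 36.96 = 58200 / 36.96 = 1575
d = 1575^(1/0.76) = 1575^1.3158 = 16106 m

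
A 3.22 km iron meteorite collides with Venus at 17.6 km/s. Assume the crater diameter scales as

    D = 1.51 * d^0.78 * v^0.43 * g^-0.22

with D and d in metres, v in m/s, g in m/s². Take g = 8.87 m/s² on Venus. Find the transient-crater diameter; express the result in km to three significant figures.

D ≈ 34.1 km

In SI units: d = 3220 m, v = 17600 m/s.
d^0.78 = 3220^0.78 = 544.7
v^0.43 = 17600^0.43 = 66.92
g^-0.22 = 8.87^-0.22 = 0.6187
D = 1.51 × 544.7 × 66.92 × 0.6187 = 34054 m
   = 34.05 km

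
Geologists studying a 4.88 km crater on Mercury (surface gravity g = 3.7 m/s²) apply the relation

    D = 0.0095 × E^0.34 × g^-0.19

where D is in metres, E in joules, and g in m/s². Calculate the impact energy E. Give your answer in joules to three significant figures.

E ≈ 1.30 × 10^17 J

Rearranging: E = [D / (0.0095 · g^-0.19)]^(1/0.34).
D = 4880 m.
g^-0.19 = 3.7^-0.19 = 0.7799
D / (0.0095 × 0.7799) = 4880 / (7.409 × 10^-3) = 6.587 × 10^5
E = (6.587 × 10^5)^2.9412 = 1.300 × 10^17 J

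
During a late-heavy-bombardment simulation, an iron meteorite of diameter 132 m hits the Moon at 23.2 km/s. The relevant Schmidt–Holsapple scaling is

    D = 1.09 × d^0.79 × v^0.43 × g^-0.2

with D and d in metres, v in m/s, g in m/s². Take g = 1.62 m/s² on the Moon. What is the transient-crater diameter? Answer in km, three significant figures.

In SI units: v = 23200 m/s.
d^0.79 = 132^0.79 = 47.34
v^0.43 = 23200^0.43 = 75.36
g^-0.2 = 1.62^-0.2 = 0.9080
D = 1.09 × 47.34 × 75.36 × 0.9080 = 3531 m
   = 3.531 km

D ≈ 3.53 km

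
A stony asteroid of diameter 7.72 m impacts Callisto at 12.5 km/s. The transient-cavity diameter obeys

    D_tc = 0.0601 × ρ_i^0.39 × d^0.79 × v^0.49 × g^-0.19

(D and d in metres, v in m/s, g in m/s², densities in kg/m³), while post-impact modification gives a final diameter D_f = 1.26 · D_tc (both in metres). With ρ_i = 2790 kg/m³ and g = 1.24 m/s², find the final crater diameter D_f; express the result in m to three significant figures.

v = 12500 m/s.
ρ_i^0.39 = 2790^0.39 = 22.07
d^0.79 = 7.72^0.79 = 5.026
v^0.49 = 12500^0.49 = 101.7
g^-0.19 = 1.24^-0.19 = 0.9600
D_tc = 0.0601 × 22.07 × 5.026 × 101.7 × 0.9600 = 650.9 m
D_f = 1.26 × 650.9 = 820.1 m

D_f ≈ 820 m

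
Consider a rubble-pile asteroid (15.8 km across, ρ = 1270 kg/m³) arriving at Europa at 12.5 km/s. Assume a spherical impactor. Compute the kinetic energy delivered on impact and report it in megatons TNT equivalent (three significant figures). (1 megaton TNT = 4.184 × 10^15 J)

E ≈ 4.90 × 10^7 Mt TNT

d = 15800 m; v = 12500 m/s.
Mass m = (π/6) ρ d³ = (π/6) × 1270 × (15800)³ = 2.623 × 10^15 kg
E = ½ m v² = 0.5 × 2.623 × 10^15 × (12500)² = 2.049 × 10^23 J
   = 2.049 × 10^23 / 4.184×10^15 = 4.897 × 10^7 Mt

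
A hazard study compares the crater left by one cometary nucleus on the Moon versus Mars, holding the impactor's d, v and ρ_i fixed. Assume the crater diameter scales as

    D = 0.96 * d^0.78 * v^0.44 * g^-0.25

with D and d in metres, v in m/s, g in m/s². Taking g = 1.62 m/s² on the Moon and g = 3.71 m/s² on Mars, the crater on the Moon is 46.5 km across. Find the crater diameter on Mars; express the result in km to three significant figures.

All impactor-dependent factors cancel in the ratio, leaving D_Mars/D_Moon = (g_Mars/g_Moon)^-0.25.
(3.71/1.62)^-0.25 = 2.290^-0.25 = 0.8129
D_Mars = 0.8129 × 46.5 km = 37.8 km

D ≈ 37.8 km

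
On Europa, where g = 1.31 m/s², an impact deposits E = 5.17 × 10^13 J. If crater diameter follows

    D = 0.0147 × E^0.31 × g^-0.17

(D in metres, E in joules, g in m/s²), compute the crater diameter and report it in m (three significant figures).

D ≈ 250 m

E^0.31 = (5.17 × 10^13)^0.31 = 1.783 × 10^4
g^-0.17 = 1.31^-0.17 = 0.9551
D = 0.0147 × 1.783 × 10^4 × 0.9551 = 250.3 m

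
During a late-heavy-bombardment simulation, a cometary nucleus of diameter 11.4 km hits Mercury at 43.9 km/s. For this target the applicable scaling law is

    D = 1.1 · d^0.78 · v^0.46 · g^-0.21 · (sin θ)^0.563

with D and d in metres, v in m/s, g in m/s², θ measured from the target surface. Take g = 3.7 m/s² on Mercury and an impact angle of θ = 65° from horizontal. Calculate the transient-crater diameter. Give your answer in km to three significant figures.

In SI units: d = 11400 m, v = 43900 m/s.
d^0.78 = 11400^0.78 = 1460
v^0.46 = 43900^0.46 = 136.6
g^-0.21 = 3.7^-0.21 = 0.7598
(sin 65°)^0.563 = 0.9063^0.563 = 0.9461
D = 1.1 × 1460 × 136.6 × 0.7598 × 0.9461 = 1.577 × 10^5 m
   = 157.7 km

D ≈ 158 km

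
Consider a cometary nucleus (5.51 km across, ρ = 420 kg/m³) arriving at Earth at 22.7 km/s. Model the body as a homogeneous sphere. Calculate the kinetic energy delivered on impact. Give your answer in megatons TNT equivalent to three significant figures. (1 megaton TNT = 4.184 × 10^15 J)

E ≈ 2.27 × 10^6 Mt TNT

d = 5510 m; v = 22700 m/s.
Mass m = (π/6) ρ d³ = (π/6) × 420 × (5510)³ = 3.679 × 10^13 kg
E = ½ m v² = 0.5 × 3.679 × 10^13 × (22700)² = 9.479 × 10^21 J
   = 9.479 × 10^21 / 4.184×10^15 = 2.266 × 10^6 Mt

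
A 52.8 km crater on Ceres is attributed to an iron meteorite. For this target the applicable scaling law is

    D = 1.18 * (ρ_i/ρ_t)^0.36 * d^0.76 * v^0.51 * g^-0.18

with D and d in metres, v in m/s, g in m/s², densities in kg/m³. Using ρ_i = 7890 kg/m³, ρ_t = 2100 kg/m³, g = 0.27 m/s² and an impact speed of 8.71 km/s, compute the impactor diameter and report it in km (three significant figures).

Rearranging for d: d = [D / (1.18 · (7890/2100)^0.36 · 8710^0.51 · 0.27^-0.18)]^(1/0.76).
D = 52800 m.
(7890/2100)^0.36 = 1.610
8710^0.51 = 102.2
0.27^-0.18 = 1.266
Denominator = 1.18 × 1.610 × 102.2 × 1.266 = 245.8
D / 245.8 = 52800 / 245.8 = 214.8
d = 214.8^(1/0.76) = 214.8^1.3158 = 1171 m

d ≈ 1.17 km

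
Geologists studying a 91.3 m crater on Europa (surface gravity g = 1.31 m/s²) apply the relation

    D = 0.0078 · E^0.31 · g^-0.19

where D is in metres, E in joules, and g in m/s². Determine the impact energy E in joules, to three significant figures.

Rearranging: E = [D / (0.0078 · g^-0.19)]^(1/0.31).
g^-0.19 = 1.31^-0.19 = 0.9500
D / (0.0078 × 0.9500) = 91.3 / (7.410 × 10^-3) = 1.232 × 10^4
E = (1.232 × 10^4)^3.2258 = 1.569 × 10^13 J

E ≈ 1.57 × 10^13 J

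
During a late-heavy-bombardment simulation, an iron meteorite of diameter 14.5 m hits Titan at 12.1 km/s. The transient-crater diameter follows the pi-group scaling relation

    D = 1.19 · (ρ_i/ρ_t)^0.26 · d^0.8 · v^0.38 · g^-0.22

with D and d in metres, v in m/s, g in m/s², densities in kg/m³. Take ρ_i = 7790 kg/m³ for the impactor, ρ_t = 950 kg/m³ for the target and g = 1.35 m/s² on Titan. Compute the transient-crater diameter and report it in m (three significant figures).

In SI units: v = 12100 m/s.
(ρ_i/ρ_t)^0.26 = (7790/950)^0.26 = 1.728
d^0.8 = 14.5^0.8 = 8.494
v^0.38 = 12100^0.38 = 35.60
g^-0.22 = 1.35^-0.22 = 0.9361
D = 1.19 × 1.728 × 8.494 × 35.60 × 0.9361 = 582.1 m

D ≈ 582 m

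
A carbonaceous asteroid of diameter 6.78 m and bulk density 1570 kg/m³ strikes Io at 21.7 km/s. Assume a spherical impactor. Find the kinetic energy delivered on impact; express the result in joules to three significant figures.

E ≈ 6.03 × 10^13 J

v = 21700 m/s.
Mass m = (π/6) ρ d³ = (π/6) × 1570 × (6.78)³ = 2.562 × 10^5 kg
E = ½ m v² = 0.5 × 2.562 × 10^5 × (21700)² = 6.032 × 10^13 J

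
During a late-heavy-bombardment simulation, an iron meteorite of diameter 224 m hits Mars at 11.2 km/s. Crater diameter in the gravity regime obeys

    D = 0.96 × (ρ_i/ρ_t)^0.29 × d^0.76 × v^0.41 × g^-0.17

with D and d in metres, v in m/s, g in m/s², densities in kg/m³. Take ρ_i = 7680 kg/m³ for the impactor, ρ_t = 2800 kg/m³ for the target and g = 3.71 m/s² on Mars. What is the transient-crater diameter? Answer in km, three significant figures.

D ≈ 2.88 km

In SI units: v = 11200 m/s.
(ρ_i/ρ_t)^0.29 = (7680/2800)^0.29 = 1.340
d^0.76 = 224^0.76 = 61.12
v^0.41 = 11200^0.41 = 45.73
g^-0.17 = 3.71^-0.17 = 0.8002
D = 0.96 × 1.340 × 61.12 × 45.73 × 0.8002 = 2877 m
   = 2.877 km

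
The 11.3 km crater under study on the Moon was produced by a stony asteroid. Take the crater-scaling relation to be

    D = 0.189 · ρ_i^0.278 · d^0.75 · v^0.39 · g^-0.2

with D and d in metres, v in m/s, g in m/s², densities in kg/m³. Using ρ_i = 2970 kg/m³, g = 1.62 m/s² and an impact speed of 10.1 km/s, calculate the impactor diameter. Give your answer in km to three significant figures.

Rearranging for d: d = [D / (0.189 · 2970^0.278 · 10100^0.39 · 1.62^-0.2)]^(1/0.75).
D = 11300 m.
2970^0.278 = 9.235
10100^0.39 = 36.45
1.62^-0.2 = 0.9080
Denominator = 0.189 × 9.235 × 36.45 × 0.9080 = 57.77
D / 57.77 = 11300 / 57.77 = 195.6
d = 195.6^(1/0.75) = 195.6^1.3333 = 1135 m

d ≈ 1.14 km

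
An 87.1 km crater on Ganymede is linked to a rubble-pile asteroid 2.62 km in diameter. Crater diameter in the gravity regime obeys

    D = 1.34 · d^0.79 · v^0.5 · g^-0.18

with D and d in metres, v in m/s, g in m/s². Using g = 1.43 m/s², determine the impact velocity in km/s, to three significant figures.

Rearranging for v: v = [D / (1.34 · 2620^0.79 · 1.43^-0.18)]^(1/0.5).
D = 87100 m.
2620^0.79 = 501.7
1.43^-0.18 = 0.9376
Denominator = 1.34 × 501.7 × 0.9376 = 630.3
D / 630.3 = 87100 / 630.3 = 138.2
v = 138.2^(1/0.5) = 138.2^2 = 19099 m/s

v ≈ 19.1 km/s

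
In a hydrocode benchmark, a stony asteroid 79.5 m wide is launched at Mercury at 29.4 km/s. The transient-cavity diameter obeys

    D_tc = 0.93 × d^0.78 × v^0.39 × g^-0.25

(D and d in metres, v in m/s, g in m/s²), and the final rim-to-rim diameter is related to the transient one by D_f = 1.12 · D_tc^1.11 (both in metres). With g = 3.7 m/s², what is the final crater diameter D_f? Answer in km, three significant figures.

D_f ≈ 2.73 km

v = 29400 m/s.
d^0.78 = 79.5^0.78 = 30.36
v^0.39 = 29400^0.39 = 55.29
g^-0.25 = 3.7^-0.25 = 0.7210
D_tc = 0.93 × 30.36 × 55.29 × 0.7210 = 1126 m
D_f = 1.12 × (1126)^1.11 = 2732 m
     = 2.732 km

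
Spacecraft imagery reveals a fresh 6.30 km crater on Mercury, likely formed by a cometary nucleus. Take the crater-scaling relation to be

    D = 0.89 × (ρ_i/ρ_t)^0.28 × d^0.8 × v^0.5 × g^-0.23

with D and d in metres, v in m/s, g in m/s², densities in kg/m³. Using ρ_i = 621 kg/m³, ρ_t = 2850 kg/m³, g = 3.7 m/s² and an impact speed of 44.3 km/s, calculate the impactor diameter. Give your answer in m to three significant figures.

Rearranging for d: d = [D / (0.89 · (621/2850)^0.28 · 44300^0.5 · 3.7^-0.23)]^(1/0.8).
D = 6300 m.
(621/2850)^0.28 = 0.6527
44300^0.5 = 210.5
3.7^-0.23 = 0.7401
Denominator = 0.89 × 0.6527 × 210.5 × 0.7401 = 90.50
D / 90.50 = 6300 / 90.50 = 69.61
d = 69.61^(1/0.8) = 69.61^1.25 = 201.1 m

d ≈ 201 m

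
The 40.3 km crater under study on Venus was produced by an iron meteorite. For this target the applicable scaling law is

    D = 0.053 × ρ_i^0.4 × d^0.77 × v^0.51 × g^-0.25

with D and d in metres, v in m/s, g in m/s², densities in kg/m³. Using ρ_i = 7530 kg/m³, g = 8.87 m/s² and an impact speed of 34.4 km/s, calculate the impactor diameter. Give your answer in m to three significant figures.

d ≈ 845 m

Rearranging for d: d = [D / (0.053 · 7530^0.4 · 34400^0.51 · 8.87^-0.25)]^(1/0.77).
D = 40300 m.
7530^0.4 = 35.54
34400^0.51 = 205.9
8.87^-0.25 = 0.5795
Denominator = 0.053 × 35.54 × 205.9 × 0.5795 = 224.8
D / 224.8 = 40300 / 224.8 = 179.3
d = 179.3^(1/0.77) = 179.3^1.2987 = 844.7 m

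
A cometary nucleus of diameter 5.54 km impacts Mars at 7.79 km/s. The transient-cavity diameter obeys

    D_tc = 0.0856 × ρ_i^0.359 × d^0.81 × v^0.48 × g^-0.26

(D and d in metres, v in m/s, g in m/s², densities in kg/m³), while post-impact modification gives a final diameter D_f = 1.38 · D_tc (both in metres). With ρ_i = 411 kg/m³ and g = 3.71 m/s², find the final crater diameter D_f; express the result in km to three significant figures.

In SI: d = 5540 m, v = 7790 m/s.
ρ_i^0.359 = 411^0.359 = 8.677
d^0.81 = 5540^0.81 = 1077
v^0.48 = 7790^0.48 = 73.78
g^-0.26 = 3.71^-0.26 = 0.7112
D_tc = 0.0856 × 8.677 × 1077 × 73.78 × 0.7112 = 41970 m
D_f = 1.38 × 41970 = 57919 m
     = 57.92 km

D_f ≈ 57.9 km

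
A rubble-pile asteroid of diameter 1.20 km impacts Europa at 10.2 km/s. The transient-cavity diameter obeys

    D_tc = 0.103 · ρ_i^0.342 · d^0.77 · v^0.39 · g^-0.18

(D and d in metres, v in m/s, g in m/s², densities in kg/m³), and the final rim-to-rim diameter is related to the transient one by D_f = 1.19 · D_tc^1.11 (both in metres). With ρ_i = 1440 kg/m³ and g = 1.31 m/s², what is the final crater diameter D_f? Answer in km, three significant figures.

In SI: d = 1200 m, v = 10200 m/s.
ρ_i^0.342 = 1440^0.342 = 12.03
d^0.77 = 1200^0.77 = 234.9
v^0.39 = 10200^0.39 = 36.59
g^-0.18 = 1.31^-0.18 = 0.9526
D_tc = 0.103 × 12.03 × 234.9 × 36.59 × 0.9526 = 10150 m
D_f = 1.19 × (10150)^1.11 = 33321 m
     = 33.32 km

D_f ≈ 33.3 km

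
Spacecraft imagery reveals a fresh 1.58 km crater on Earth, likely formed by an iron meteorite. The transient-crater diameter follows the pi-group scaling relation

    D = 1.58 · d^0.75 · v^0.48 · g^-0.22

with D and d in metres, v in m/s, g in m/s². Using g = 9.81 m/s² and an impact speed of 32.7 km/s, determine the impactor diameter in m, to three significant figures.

d ≈ 25.2 m

Rearranging for d: d = [D / (1.58 · 32700^0.48 · 9.81^-0.22)]^(1/0.75).
D = 1580 m.
32700^0.48 = 146.9
9.81^-0.22 = 0.6051
Denominator = 1.58 × 146.9 × 0.6051 = 140.4
D / 140.4 = 1580 / 140.4 = 11.25
d = 11.25^(1/0.75) = 11.25^1.3333 = 25.21 m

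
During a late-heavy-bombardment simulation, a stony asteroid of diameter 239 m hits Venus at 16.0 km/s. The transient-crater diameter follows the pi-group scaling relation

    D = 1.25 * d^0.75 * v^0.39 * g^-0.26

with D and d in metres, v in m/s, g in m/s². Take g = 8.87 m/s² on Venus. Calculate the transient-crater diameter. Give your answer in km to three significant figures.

D ≈ 1.88 km

In SI units: v = 16000 m/s.
d^0.75 = 239^0.75 = 60.79
v^0.39 = 16000^0.39 = 43.61
g^-0.26 = 8.87^-0.26 = 0.5669
D = 1.25 × 60.79 × 43.61 × 0.5669 = 1879 m
   = 1.879 km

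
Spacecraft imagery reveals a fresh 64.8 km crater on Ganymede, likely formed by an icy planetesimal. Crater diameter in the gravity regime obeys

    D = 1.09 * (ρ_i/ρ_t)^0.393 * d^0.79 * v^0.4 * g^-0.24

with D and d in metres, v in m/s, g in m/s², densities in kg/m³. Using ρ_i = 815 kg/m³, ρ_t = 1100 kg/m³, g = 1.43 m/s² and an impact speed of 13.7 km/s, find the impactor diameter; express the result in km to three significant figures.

Rearranging for d: d = [D / (1.09 · (815/1100)^0.393 · 13700^0.4 · 1.43^-0.24)]^(1/0.79).
D = 64800 m.
(815/1100)^0.393 = 0.8888
13700^0.4 = 45.15
1.43^-0.24 = 0.9177
Denominator = 1.09 × 0.8888 × 45.15 × 0.9177 = 40.14
D / 40.14 = 64800 / 40.14 = 1614
d = 1614^(1/0.79) = 1614^1.2658 = 11496 m

d ≈ 11.5 km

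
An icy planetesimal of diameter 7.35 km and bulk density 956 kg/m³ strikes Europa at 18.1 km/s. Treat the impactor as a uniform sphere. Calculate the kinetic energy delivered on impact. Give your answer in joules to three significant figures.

E ≈ 3.26 × 10^22 J

d = 7350 m; v = 18100 m/s.
Mass m = (π/6) ρ d³ = (π/6) × 956 × (7350)³ = 1.988 × 10^14 kg
E = ½ m v² = 0.5 × 1.988 × 10^14 × (18100)² = 3.256 × 10^22 J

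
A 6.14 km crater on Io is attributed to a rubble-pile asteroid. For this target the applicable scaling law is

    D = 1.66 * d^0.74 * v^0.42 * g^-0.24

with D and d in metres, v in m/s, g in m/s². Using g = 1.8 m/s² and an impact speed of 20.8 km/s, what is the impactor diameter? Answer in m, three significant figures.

Rearranging for d: d = [D / (1.66 · 20800^0.42 · 1.8^-0.24)]^(1/0.74).
D = 6140 m.
20800^0.42 = 65.10
1.8^-0.24 = 0.8684
Denominator = 1.66 × 65.10 × 0.8684 = 93.84
D / 93.84 = 6140 / 93.84 = 65.43
d = 65.43^(1/0.74) = 65.43^1.3514 = 284.3 m

d ≈ 284 m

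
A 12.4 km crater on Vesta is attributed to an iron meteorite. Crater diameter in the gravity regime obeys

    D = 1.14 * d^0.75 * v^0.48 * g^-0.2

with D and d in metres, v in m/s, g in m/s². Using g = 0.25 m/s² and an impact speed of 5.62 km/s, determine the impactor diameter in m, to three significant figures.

d ≈ 663 m

Rearranging for d: d = [D / (1.14 · 5620^0.48 · 0.25^-0.2)]^(1/0.75).
D = 12400 m.
5620^0.48 = 63.08
0.25^-0.2 = 1.320
Denominator = 1.14 × 63.08 × 1.320 = 94.92
D / 94.92 = 12400 / 94.92 = 130.6
d = 130.6^(1/0.75) = 130.6^1.3333 = 662.5 m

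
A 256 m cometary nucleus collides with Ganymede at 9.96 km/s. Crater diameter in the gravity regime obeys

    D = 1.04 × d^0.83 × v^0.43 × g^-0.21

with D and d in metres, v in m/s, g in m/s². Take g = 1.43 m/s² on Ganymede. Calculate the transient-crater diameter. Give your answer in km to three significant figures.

In SI units: v = 9960 m/s.
d^0.83 = 256^0.83 = 99.73
v^0.43 = 9960^0.43 = 52.39
g^-0.21 = 1.43^-0.21 = 0.9276
D = 1.04 × 99.73 × 52.39 × 0.9276 = 5040 m
   = 5.040 km

D ≈ 5.04 km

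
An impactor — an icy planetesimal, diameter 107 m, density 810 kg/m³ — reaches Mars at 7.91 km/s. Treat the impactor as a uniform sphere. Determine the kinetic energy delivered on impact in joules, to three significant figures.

E ≈ 1.63 × 10^16 J

v = 7910 m/s.
Mass m = (π/6) ρ d³ = (π/6) × 810 × (107)³ = 5.196 × 10^8 kg
E = ½ m v² = 0.5 × 5.196 × 10^8 × (7910)² = 1.626 × 10^16 J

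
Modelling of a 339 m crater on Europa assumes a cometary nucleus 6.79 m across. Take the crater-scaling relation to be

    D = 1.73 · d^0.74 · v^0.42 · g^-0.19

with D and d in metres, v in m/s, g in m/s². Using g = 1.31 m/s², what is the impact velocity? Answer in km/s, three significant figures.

v ≈ 11.1 km/s

Rearranging for v: v = [D / (1.73 · 6.79^0.74 · 1.31^-0.19)]^(1/0.42).
6.79^0.74 = 4.127
1.31^-0.19 = 0.9500
Denominator = 1.73 × 4.127 × 0.9500 = 6.783
D / 6.783 = 339 / 6.783 = 49.98
v = 49.98^(1/0.42) = 49.98^2.381 = 11088 m/s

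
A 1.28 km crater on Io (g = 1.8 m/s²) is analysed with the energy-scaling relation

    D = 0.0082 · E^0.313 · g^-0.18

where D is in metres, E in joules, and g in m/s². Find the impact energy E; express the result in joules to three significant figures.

Rearranging: E = [D / (0.0082 · g^-0.18)]^(1/0.313).
D = 1280 m.
g^-0.18 = 1.8^-0.18 = 0.8996
D / (0.0082 × 0.8996) = 1280 / (7.377 × 10^-3) = 1.735 × 10^5
E = (1.735 × 10^5)^3.1949 = 5.483 × 10^16 J

E ≈ 5.48 × 10^16 J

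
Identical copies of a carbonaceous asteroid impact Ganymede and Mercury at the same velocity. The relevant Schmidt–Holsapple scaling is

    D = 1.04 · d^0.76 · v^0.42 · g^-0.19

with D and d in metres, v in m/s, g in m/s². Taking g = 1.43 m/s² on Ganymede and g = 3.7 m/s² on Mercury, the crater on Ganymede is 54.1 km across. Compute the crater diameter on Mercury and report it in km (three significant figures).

All impactor-dependent factors cancel in the ratio, leaving D_Mercury/D_Ganymede = (g_Mercury/g_Ganymede)^-0.19.
(3.7/1.43)^-0.19 = 2.587^-0.19 = 0.8348
D_Mercury = 0.8348 × 54.1 km = 45.2 km

D ≈ 45.2 km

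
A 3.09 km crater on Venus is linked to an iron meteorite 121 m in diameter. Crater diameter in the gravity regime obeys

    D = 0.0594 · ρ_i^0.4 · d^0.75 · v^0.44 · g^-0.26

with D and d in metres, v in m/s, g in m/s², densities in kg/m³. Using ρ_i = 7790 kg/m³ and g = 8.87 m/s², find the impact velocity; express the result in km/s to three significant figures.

v ≈ 15.5 km/s

Rearranging for v: v = [D / (0.0594 · 7790^0.4 · 121^0.75 · 8.87^-0.26)]^(1/0.44).
D = 3090 m.
7790^0.4 = 36.03
121^0.75 = 36.48
8.87^-0.26 = 0.5669
Denominator = 0.0594 × 36.03 × 36.48 × 0.5669 = 44.26
D / 44.26 = 3090 / 44.26 = 69.81
v = 69.81^(1/0.44) = 69.81^2.2727 = 15512 m/s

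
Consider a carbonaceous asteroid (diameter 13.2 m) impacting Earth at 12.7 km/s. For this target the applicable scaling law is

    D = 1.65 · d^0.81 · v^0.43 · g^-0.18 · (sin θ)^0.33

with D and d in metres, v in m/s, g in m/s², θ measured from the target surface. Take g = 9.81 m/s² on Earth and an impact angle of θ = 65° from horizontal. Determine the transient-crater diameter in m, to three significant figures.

In SI units: v = 12700 m/s.
d^0.81 = 13.2^0.81 = 8.085
v^0.43 = 12700^0.43 = 58.16
g^-0.18 = 9.81^-0.18 = 0.6630
(sin 65°)^0.33 = 0.9063^0.33 = 0.9681
D = 1.65 × 8.085 × 58.16 × 0.6630 × 0.9681 = 498.0 m

D ≈ 498 m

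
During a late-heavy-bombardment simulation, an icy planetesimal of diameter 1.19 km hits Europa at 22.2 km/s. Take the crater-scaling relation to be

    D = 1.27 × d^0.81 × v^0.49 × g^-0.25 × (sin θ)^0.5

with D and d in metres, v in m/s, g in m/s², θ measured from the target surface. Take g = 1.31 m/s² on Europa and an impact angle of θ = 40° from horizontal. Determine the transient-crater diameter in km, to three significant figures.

In SI units: d = 1190 m, v = 22200 m/s.
d^0.81 = 1190^0.81 = 309.9
v^0.49 = 22200^0.49 = 134.8
g^-0.25 = 1.31^-0.25 = 0.9347
(sin 40°)^0.5 = 0.6428^0.5 = 0.8017
D = 1.27 × 309.9 × 134.8 × 0.9347 × 0.8017 = 39756 m
   = 39.76 km

D ≈ 39.8 km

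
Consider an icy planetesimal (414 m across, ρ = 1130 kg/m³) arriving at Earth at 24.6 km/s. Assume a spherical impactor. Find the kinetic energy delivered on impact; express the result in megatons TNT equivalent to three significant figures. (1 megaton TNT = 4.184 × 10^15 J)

E ≈ 3040 Mt TNT

v = 24600 m/s.
Mass m = (π/6) ρ d³ = (π/6) × 1130 × (414)³ = 4.198 × 10^10 kg
E = ½ m v² = 0.5 × 4.198 × 10^10 × (24600)² = 1.270 × 10^19 J
   = 1.270 × 10^19 / 4.184×10^15 = 3035 Mt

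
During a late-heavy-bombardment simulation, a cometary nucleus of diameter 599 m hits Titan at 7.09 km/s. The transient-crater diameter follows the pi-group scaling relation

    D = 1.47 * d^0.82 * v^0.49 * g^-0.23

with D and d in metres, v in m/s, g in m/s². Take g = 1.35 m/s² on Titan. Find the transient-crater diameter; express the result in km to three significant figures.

In SI units: v = 7090 m/s.
d^0.82 = 599^0.82 = 189.4
v^0.49 = 7090^0.49 = 77.06
g^-0.23 = 1.35^-0.23 = 0.9333
D = 1.47 × 189.4 × 77.06 × 0.9333 = 20024 m
   = 20.02 km

D ≈ 20.0 km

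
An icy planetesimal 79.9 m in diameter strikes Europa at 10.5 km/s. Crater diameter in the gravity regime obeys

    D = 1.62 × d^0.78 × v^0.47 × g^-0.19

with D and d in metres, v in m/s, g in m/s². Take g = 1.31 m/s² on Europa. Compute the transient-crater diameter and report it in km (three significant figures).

In SI units: v = 10500 m/s.
d^0.78 = 79.9^0.78 = 30.48
v^0.47 = 10500^0.47 = 77.62
g^-0.19 = 1.31^-0.19 = 0.9500
D = 1.62 × 30.48 × 77.62 × 0.9500 = 3641 m
   = 3.641 km

D ≈ 3.64 km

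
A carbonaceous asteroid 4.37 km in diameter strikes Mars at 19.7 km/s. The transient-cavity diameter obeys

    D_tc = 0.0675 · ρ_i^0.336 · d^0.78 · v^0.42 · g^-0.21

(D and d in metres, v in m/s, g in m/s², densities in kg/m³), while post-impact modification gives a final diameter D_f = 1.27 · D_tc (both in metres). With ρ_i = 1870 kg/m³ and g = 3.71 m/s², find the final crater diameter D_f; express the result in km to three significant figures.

D_f ≈ 36.0 km

In SI: d = 4370 m, v = 19700 m/s.
ρ_i^0.336 = 1870^0.336 = 12.57
d^0.78 = 4370^0.78 = 691.2
v^0.42 = 19700^0.42 = 63.63
g^-0.21 = 3.71^-0.21 = 0.7593
D_tc = 0.0675 × 12.57 × 691.2 × 63.63 × 0.7593 = 28330 m
D_f = 1.27 × 28330 = 35979 m
     = 35.98 km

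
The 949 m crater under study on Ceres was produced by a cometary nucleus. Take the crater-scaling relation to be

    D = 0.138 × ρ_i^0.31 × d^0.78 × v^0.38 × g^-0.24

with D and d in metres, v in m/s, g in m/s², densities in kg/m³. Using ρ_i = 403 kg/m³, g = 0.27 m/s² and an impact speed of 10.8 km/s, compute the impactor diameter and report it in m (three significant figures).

Rearranging for d: d = [D / (0.138 · 403^0.31 · 10800^0.38 · 0.27^-0.24)]^(1/0.78).
403^0.31 = 6.422
10800^0.38 = 34.10
0.27^-0.24 = 1.369
Denominator = 0.138 × 6.422 × 34.10 × 1.369 = 41.37
D / 41.37 = 949 / 41.37 = 22.94
d = 22.94^(1/0.78) = 22.94^1.2821 = 55.52 m

d ≈ 55.5 m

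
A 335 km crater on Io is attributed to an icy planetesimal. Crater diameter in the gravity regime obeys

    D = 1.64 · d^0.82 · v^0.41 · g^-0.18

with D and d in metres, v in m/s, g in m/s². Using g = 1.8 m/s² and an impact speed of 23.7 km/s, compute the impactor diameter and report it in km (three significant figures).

Rearranging for d: d = [D / (1.64 · 23700^0.41 · 1.8^-0.18)]^(1/0.82).
D = 335000 m.
23700^0.41 = 62.18
1.8^-0.18 = 0.8996
Denominator = 1.64 × 62.18 × 0.8996 = 91.74
D / 91.74 = 335000 / 91.74 = 3652
d = 3652^(1/0.82) = 3652^1.2195 = 22106 m

d ≈ 22.1 km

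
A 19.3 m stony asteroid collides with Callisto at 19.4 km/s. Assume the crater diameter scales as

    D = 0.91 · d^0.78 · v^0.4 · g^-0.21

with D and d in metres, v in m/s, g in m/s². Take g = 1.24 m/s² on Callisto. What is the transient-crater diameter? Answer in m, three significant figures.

D ≈ 454 m

In SI units: v = 19400 m/s.
d^0.78 = 19.3^0.78 = 10.06
v^0.4 = 19400^0.4 = 51.89
g^-0.21 = 1.24^-0.21 = 0.9558
D = 0.91 × 10.06 × 51.89 × 0.9558 = 454.0 m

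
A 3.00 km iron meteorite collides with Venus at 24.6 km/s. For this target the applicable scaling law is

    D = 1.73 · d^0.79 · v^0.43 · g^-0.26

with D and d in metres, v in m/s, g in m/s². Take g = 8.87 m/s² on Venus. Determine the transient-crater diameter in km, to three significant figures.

D ≈ 42.3 km

In SI units: d = 3000 m, v = 24600 m/s.
d^0.79 = 3000^0.79 = 558.4
v^0.43 = 24600^0.43 = 77.29
g^-0.26 = 8.87^-0.26 = 0.5669
D = 1.73 × 558.4 × 77.29 × 0.5669 = 42327 m
   = 42.33 km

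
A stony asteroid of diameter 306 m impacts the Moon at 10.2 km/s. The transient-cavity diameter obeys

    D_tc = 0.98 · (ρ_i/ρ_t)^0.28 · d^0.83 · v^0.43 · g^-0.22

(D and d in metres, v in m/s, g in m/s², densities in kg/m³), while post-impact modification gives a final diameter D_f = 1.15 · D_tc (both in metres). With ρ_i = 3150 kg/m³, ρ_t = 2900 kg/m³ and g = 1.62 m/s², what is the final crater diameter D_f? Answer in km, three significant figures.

v = 10200 m/s.
(ρ_i/ρ_t)^0.28 = (3150/2900)^0.28 = 1.023
d^0.83 = 306^0.83 = 115.7
v^0.43 = 10200^0.43 = 52.93
g^-0.22 = 1.62^-0.22 = 0.8993
D_tc = 0.98 × 1.023 × 115.7 × 52.93 × 0.8993 = 5521 m
D_f = 1.15 × 5521 = 6349 m
     = 6.349 km

D_f ≈ 6.35 km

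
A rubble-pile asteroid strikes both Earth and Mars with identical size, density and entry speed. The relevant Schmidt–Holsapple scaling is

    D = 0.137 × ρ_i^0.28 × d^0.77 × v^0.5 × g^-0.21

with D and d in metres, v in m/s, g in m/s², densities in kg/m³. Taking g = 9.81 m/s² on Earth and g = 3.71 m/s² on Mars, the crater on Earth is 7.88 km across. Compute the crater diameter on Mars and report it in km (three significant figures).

All impactor-dependent factors cancel in the ratio, leaving D_Mars/D_Earth = (g_Mars/g_Earth)^-0.21.
(3.71/9.81)^-0.21 = 0.3782^-0.21 = 1.227
D_Mars = 1.227 × 7.88 km = 9.67 km

D ≈ 9.67 km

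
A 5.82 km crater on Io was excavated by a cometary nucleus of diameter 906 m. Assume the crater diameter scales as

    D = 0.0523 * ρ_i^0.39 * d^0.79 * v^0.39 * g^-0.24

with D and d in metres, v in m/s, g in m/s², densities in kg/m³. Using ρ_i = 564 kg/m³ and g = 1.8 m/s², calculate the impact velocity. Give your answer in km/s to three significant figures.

v ≈ 22.7 km/s

Rearranging for v: v = [D / (0.0523 · 564^0.39 · 906^0.79 · 1.8^-0.24)]^(1/0.39).
D = 5820 m.
564^0.39 = 11.83
906^0.79 = 216.8
1.8^-0.24 = 0.8684
Denominator = 0.0523 × 11.83 × 216.8 × 0.8684 = 116.5
D / 116.5 = 5820 / 116.5 = 49.96
v = 49.96^(1/0.39) = 49.96^2.5641 = 22669 m/s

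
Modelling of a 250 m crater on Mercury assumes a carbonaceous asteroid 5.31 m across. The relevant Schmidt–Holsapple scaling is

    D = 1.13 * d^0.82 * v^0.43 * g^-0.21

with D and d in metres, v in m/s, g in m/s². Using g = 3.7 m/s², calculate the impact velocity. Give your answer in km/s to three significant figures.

v ≈ 22.3 km/s

Rearranging for v: v = [D / (1.13 · 5.31^0.82 · 3.7^-0.21)]^(1/0.43).
5.31^0.82 = 3.932
3.7^-0.21 = 0.7598
Denominator = 1.13 × 3.932 × 0.7598 = 3.376
D / 3.376 = 250 / 3.376 = 74.05
v = 74.05^(1/0.43) = 74.05^2.3256 = 22272 m/s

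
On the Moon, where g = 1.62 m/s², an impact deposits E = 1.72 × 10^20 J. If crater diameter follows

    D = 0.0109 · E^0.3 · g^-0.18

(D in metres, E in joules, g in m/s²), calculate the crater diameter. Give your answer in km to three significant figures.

E^0.3 = (1.72 × 10^20)^0.3 = 1.177 × 10^6
g^-0.18 = 1.62^-0.18 = 0.9168
D = 0.0109 × 1.177 × 10^6 × 0.9168 = 11762 m
   = 11.76 km

D ≈ 11.8 km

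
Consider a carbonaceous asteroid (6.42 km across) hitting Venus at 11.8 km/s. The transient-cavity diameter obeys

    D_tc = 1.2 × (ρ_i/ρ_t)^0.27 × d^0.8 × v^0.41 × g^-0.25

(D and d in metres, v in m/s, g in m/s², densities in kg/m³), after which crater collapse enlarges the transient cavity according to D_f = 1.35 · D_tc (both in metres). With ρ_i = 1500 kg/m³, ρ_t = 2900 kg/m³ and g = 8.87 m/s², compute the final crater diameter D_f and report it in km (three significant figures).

D_f ≈ 40.8 km

In SI: d = 6420 m, v = 11800 m/s.
(ρ_i/ρ_t)^0.27 = (1500/2900)^0.27 = 0.8369
d^0.8 = 6420^0.8 = 1112
v^0.41 = 11800^0.41 = 46.72
g^-0.25 = 8.87^-0.25 = 0.5795
D_tc = 1.2 × 0.8369 × 1112 × 46.72 × 0.5795 = 30240 m
D_f = 1.35 × 30240 = 40824 m
     = 40.82 km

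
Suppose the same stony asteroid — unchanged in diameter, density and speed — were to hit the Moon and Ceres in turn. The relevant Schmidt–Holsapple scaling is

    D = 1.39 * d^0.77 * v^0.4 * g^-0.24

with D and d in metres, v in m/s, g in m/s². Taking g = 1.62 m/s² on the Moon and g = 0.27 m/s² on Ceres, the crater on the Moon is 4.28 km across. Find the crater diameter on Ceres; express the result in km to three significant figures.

D ≈ 6.58 km

All impactor-dependent factors cancel in the ratio, leaving D_Ceres/D_Moon = (g_Ceres/g_Moon)^-0.24.
(0.27/1.62)^-0.24 = 0.1667^-0.24 = 1.537
D_Ceres = 1.537 × 4.28 km = 6.58 km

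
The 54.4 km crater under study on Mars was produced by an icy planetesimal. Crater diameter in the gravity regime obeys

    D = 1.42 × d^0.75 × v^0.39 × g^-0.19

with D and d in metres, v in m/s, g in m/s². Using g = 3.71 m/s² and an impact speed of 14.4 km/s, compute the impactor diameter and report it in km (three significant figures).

Rearranging for d: d = [D / (1.42 · 14400^0.39 · 3.71^-0.19)]^(1/0.75).
D = 54400 m.
14400^0.39 = 41.86
3.71^-0.19 = 0.7795
Denominator = 1.42 × 41.86 × 0.7795 = 46.33
D / 46.33 = 54400 / 46.33 = 1174
d = 1174^(1/0.75) = 1174^1.3333 = 12382 m

d ≈ 12.4 km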